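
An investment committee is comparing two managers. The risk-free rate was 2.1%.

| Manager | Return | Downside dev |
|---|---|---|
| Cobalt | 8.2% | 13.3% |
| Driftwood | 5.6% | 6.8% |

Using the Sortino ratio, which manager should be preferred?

Driftwood

Cobalt: Sortino ratio = (8.2% − 2.1%) / 13.3% = 0.459
Driftwood: Sortino ratio = (5.6% − 2.1%) / 6.8% = 0.515
Highest: Driftwood (0.515).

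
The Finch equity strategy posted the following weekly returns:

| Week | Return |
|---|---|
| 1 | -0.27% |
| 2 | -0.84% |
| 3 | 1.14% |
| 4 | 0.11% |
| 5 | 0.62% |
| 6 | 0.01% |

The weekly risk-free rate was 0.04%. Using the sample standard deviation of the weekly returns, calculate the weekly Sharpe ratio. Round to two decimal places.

0.13

μ = (-0.27 − 0.84 + 1.14 + 0.11 + 0.62 + 0.01) / 6 = 0.1283%
Sample std dev = √[2.3759 / 5] = 0.6893%
Sharpe = (μ − rf) / σ = (0.1283 − 0.04) / 0.6893 = 0.0883 / 0.6893 = 0.1281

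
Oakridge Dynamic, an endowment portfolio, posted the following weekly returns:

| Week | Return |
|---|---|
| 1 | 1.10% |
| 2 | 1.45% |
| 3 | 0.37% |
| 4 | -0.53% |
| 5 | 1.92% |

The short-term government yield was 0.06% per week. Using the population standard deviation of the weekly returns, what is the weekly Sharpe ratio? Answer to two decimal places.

r̄ = (1.1 + 1.45 + 0.37 − 0.53 + 1.92) / 5 = 0.8620%
Population std dev = √[3.7015 / 5] = 0.8604%
Sharpe = (r̄ − rf) / σ = (0.8620 − 0.06) / 0.8604 = 0.8020 / 0.8604 = 0.9321

0.93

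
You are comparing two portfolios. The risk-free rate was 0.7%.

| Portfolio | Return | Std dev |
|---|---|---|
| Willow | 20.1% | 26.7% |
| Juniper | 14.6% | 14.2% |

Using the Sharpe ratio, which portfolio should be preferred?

Willow: Sharpe ratio = (20.1% − 0.7%) / 26.7% = 0.727
Juniper: Sharpe ratio = (14.6% − 0.7%) / 14.2% = 0.979
Highest: Juniper (0.979).

Juniper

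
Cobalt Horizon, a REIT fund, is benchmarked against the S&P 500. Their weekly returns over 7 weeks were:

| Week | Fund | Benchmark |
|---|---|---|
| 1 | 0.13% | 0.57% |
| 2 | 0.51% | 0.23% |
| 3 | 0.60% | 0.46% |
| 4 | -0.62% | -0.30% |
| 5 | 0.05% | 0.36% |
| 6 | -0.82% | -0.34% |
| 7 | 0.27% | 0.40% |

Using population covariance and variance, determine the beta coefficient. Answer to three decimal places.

1.273

r̄p = 0.0171%,  r̄m = 0.1971%
Cov = Σ(rp − r̄p)(rm − r̄m) / 7 = 0.1478
Var(rm) = Σ(rm − r̄m)² / 7 = 0.1161
β = Cov / Var = 0.1478 / 0.1161 = 1.2730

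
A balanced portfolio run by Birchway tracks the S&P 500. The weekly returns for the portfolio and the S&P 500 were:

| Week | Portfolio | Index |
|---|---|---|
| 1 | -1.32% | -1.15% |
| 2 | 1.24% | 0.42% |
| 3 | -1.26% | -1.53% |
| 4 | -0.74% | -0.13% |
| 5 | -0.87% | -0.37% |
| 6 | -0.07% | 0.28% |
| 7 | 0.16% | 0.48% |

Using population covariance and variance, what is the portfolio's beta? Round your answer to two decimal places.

r̄p = -0.4086%,  r̄m = -0.2857%
Cov = Σ(rp − r̄p)(rm − r̄m) / 7 = 0.5178
Var(rm) = Σ(rm − r̄m)² / 7 = 0.5330
β = Cov / Var = 0.5178 / 0.5330 = 0.9715

0.97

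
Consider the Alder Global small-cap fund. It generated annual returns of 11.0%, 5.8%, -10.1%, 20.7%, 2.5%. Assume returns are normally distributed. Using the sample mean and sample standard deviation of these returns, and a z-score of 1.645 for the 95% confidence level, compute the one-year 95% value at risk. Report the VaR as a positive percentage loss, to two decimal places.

Mean return r̄ = 29.90 / 5 = 5.9800%
Σ(r − r̄)² = 512.5880; sample σ = √(512.5880/4) = 11.3202%
VaR = −(r̄ − z·σ) = −(5.9800 − 1.645 × 11.3202) = −(-12.6417) = 12.6417%

12.64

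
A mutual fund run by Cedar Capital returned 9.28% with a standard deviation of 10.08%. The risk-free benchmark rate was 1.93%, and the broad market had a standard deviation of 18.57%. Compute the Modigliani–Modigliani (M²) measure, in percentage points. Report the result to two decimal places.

Sharpe = (Rp − Rf) / σp = (9.28% − 1.93%) / 10.08% = 0.7292
M² = Rf + Sharpe × σm = 1.93% + 0.7292 × 18.57% = 15.4712%

15.47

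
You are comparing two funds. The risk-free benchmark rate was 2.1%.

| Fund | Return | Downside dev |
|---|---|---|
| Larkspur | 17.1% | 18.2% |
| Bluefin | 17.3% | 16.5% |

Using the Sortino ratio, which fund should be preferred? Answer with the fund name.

Larkspur: Sortino ratio = (17.1% − 2.1%) / 18.2% = 0.824
Bluefin: Sortino ratio = (17.3% − 2.1%) / 16.5% = 0.921
Highest: Bluefin (0.921).

Bluefin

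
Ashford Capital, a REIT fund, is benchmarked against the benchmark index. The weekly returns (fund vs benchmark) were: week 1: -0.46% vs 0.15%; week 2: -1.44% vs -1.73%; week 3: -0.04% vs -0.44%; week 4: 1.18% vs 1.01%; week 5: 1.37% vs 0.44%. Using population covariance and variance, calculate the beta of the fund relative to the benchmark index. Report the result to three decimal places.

0.988

r̄p = 0.1220%,  r̄m = -0.1140%
Cov = Σ(rp − r̄p)(rm − r̄m) / 5 = 0.8608
Var(rm) = Σ(rm − r̄m)² / 5 = 0.8715
β = Cov / Var = 0.8608 / 0.8715 = 0.9877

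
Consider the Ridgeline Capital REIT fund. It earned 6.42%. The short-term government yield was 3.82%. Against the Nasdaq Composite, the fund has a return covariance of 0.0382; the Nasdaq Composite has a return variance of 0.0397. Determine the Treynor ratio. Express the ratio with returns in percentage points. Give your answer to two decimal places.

2.70

β = Cov / Var = 0.0382 / 0.0397 = 0.9622
Treynor = (Rp − Rf) / β = (6.42% − 3.82%) / 0.9622 = 2.60 / 0.9622 = 2.7021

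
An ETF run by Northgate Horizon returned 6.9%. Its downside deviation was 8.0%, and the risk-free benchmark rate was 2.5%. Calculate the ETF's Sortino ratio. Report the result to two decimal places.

0.55

Sortino = (Rp − Rf) / σd = (6.9% − 2.5%) / 8.0% = 4.40% / 8.0% = 0.5500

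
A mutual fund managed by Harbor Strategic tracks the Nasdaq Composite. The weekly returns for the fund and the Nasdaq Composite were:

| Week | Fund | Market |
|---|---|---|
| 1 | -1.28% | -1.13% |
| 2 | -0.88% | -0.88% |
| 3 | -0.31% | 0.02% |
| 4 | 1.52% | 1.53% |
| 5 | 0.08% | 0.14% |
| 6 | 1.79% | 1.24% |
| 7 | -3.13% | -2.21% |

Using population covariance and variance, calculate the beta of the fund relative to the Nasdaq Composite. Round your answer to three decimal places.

r̄p = -0.3157%,  r̄m = -0.1843%
Cov = Σ(rp − r̄p)(rm − r̄m) / 7 = 1.8973
Var(rm) = Σ(rm − r̄m)² / 7 = 1.5137
β = Cov / Var = 1.8973 / 1.5137 = 1.2534

1.253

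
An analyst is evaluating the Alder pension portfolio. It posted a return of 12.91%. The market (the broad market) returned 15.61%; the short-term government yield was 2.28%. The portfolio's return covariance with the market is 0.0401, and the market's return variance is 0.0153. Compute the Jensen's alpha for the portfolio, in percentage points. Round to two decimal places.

-24.31

β = Cov / Var = 0.0401 / 0.0153 = 2.6209
E[R] = Rf + β(Rm − Rf) = 2.28% + 2.6209 × (15.61% − 2.28%) = 37.2166%
α = Rp − E[R] = 12.91% − 37.2166% = -24.3066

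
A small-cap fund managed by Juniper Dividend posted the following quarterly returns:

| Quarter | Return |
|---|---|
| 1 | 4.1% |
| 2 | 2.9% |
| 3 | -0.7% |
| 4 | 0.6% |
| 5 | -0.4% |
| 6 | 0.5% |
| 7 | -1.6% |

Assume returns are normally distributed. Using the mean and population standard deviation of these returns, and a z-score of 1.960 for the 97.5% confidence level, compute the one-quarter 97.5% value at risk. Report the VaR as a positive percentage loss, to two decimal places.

2.92

r̄ = (4.1 + 2.9 − 0.7 + 0.6 − 0.4 + 0.5 − 1.6) / 7 = 0.7714%
Σ(r − r̄)² = (4.1 − 0.7714)² + (2.9 − 0.7714)² + … = 24.8743
population σ = √(24.8743 / 7) = √3.5535 = 1.8851%
VaR = −(r̄ − z·σ) = −(0.7714 − 1.960 × 1.8851) = −(-2.9234) = 2.9234%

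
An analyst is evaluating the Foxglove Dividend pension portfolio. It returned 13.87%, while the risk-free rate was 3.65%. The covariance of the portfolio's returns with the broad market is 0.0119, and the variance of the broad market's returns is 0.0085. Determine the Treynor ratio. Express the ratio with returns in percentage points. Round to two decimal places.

7.30

β = Cov / Var = 0.0119 / 0.0085 = 1.4000
Treynor = (Rp − Rf) / β = (13.87% − 3.65%) / 1.4000 = 10.22 / 1.4000 = 7.3000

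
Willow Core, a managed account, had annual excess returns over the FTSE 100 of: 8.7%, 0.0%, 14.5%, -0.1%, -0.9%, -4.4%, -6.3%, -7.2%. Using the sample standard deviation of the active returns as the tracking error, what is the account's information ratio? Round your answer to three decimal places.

Mean return r̄ = 4.30 / 8 = 0.5375%
Σ(r − r̄)² = 395.3388; sample σ = √(395.3388/7) = 7.5151%
IR = r̄ / tracking error = 0.5375 / 7.5151 = 0.0715

0.072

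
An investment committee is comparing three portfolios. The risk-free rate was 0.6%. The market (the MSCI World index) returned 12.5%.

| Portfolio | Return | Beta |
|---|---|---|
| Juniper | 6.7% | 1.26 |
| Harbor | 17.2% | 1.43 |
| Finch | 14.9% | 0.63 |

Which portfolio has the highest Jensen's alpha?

Juniper: α = 6.7% − [0.6% + 1.26 × (12.5% − 0.6%)] = -8.894
Harbor: α = 17.2% − [0.6% + 1.43 × (12.5% − 0.6%)] = -0.417
Finch: α = 14.9% − [0.6% + 0.63 × (12.5% − 0.6%)] = 6.803
Highest: Finch (6.803).

Finch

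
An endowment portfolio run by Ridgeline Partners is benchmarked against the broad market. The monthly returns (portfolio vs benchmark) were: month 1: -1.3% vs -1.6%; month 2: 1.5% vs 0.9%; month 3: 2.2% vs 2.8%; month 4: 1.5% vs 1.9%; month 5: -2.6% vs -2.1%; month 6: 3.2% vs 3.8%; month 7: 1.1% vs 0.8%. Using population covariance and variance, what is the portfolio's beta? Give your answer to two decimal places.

r̄p = 0.8000%,  r̄m = 0.9286%
Cov = Σ(rp − r̄p)(rm − r̄m) / 7 = 3.6771
Var(rm) = Σ(rm − r̄m)² / 7 = 4.0392
β = Cov / Var = 3.6771 / 4.0392 = 0.9104

0.91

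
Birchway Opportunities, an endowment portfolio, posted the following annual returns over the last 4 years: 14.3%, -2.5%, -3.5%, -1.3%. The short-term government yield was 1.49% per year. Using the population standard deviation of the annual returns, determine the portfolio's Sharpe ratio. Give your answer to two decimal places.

μ = (14.3 − 2.5 − 3.5 − 1.3) / 4 = 1.7500%
Population std dev = √[212.4300 / 4] = 7.2875%
Sharpe = (μ − rf) / σ = (1.7500 − 1.49) / 7.2875 = 0.2600 / 7.2875 = 0.0357

0.04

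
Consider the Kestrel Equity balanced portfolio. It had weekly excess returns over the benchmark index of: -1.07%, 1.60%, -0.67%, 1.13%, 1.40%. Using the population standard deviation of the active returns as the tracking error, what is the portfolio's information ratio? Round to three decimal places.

0.428

Mean return μ = 2.390 / 5 = 0.4780%
Σ(r − μ)² = (-1.07 − 0.4780)² + (1.6 − 0.4780)² + … = 6.2483
population σ = √(6.2483 / 5) = √1.2497 = 1.1179%
IR = μ / tracking error = 0.4780 / 1.1179 = 0.4276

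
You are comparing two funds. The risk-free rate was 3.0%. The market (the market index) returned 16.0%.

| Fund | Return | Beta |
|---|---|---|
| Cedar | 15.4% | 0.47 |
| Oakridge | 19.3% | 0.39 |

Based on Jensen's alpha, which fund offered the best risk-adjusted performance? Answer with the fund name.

Oakridge

Cedar: α = 15.4% − [3.0% + 0.47 × (16.0% − 3.0%)] = 6.290
Oakridge: α = 19.3% − [3.0% + 0.39 × (16.0% − 3.0%)] = 11.230
Highest: Oakridge (11.230).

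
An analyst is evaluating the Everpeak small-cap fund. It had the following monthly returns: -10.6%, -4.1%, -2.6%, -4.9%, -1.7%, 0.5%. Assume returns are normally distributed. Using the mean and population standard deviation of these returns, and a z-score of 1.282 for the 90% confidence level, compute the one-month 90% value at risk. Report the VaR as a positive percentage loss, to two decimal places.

μ = (-10.6 − 4.1 − 2.6 − 4.9 − 1.7 + 0.5) / 6 = -3.9000%
Population std dev = √[71.8200 / 6] = 3.4598%
VaR = −(μ − z·σ) = −(-3.9000 − 1.282 × 3.4598) = −(-8.3355) = 8.3355%

8.34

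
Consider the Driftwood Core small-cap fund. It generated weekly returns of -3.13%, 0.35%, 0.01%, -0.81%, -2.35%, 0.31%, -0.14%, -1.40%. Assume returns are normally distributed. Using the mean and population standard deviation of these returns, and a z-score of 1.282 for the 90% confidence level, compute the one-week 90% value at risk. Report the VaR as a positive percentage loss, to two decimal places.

2.45

r̄ = (-3.13 + 0.35 + 0.01 − 0.81 − 2.35 + 0.31 − 0.14 − 1.4) / 8 = -0.8950%
Σ(r − r̄)² = (-3.13 − (-0.8950))² + (0.35 − (-0.8950))² + … = 11.7656
population σ = √(11.7656 / 8) = √1.4707 = 1.2127%
VaR = −(r̄ − z·σ) = −(-0.8950 − 1.282 × 1.2127) = −(-2.4497) = 2.4497%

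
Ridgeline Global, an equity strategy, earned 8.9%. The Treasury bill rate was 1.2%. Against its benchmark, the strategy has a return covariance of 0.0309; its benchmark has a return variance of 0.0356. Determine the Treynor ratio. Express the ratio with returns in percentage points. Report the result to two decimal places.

8.87

β = Cov / Var = 0.0309 / 0.0356 = 0.8680
Treynor = (Rp − Rf) / β = (8.9% − 1.2%) / 0.8680 = 7.70 / 0.8680 = 8.8710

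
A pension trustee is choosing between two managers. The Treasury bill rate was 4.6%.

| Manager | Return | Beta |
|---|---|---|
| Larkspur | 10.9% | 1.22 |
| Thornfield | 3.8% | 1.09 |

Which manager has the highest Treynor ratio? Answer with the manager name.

Larkspur: Treynor = (10.9% − 4.6%) / 1.22 = 5.164
Thornfield: Treynor = (3.8% − 4.6%) / 1.09 = -0.734
Highest: Larkspur (5.164).

Larkspur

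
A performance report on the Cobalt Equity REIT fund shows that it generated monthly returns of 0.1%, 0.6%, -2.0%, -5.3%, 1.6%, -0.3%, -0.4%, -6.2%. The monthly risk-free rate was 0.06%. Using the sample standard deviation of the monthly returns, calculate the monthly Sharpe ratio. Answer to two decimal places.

Mean return r̄ = -11.90 / 8 = -1.4875%
Sample σ = √[Σ(r − r̄)² / 7] = √[56.0088 / 7] = √8.0013 = 2.8287%
Sharpe = (r̄ − rf) / σ = (-1.4875 − 0.06) / 2.8287 = -1.5475 / 2.8287 = -0.5471

-0.55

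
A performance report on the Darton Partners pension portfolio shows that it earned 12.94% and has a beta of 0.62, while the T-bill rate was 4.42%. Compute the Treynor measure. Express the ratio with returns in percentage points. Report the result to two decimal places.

Treynor = (Rp − Rf) / β = (12.94% − 4.42%) / 0.62 = 8.52 / 0.62 = 13.7419

13.74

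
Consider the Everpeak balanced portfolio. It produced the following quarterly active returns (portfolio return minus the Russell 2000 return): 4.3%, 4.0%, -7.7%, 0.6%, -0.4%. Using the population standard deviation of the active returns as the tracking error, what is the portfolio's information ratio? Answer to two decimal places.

0.04

r̄ = (4.3 + 4 − 7.7 + 0.6 − 0.4) / 5 = 0.1600%
Σ(r − r̄)² = (4.3 − 0.1600)² + (4 − 0.1600)² + … = 94.1720
population σ = √(94.1720 / 5) = √18.8344 = 4.3399%
IR = r̄ / tracking error = 0.1600 / 4.3399 = 0.0369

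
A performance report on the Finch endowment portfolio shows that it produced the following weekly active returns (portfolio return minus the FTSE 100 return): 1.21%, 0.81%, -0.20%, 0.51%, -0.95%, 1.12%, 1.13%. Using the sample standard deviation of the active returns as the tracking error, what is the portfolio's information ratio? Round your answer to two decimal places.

0.64

Mean return r̄ = 3.630 / 7 = 0.5186%
Σ(r − r̄)² = (1.21 − 0.5186)² + (0.81 − 0.5186)² + … = 3.9717
sample σ = √(3.9717 / 6) = √0.6620 = 0.8136%
IR = r̄ / tracking error = 0.5186 / 0.8136 = 0.6374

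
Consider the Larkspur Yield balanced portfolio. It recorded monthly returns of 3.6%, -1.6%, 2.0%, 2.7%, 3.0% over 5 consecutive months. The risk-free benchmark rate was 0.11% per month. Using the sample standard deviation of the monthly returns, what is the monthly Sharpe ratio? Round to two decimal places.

0.89

r̄ = (3.6 − 1.6 + 2 + 2.7 + 3) / 5 = 1.9400%
Sample σ = √[Σ(r − r̄)² / 4] = √[16.9920 / 4] = √4.2480 = 2.0611%
Sharpe = (r̄ − rf) / σ = (1.9400 − 0.11) / 2.0611 = 1.8300 / 2.0611 = 0.8879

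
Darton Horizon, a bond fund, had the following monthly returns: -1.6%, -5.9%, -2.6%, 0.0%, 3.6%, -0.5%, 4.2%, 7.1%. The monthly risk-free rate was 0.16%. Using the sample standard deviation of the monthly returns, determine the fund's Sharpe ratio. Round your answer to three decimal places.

0.090

r̄ = (-1.6 − 5.9 − 2.6 + 0 + 3.6 − 0.5 + 4.2 + 7.1) / 8 = 0.5375%
Σ(r − r̄)² = 123.0788; sample σ = √(123.0788/7) = 4.1932%
Sharpe = (r̄ − rf) / σ = (0.5375 − 0.16) / 4.1932 = 0.3775 / 4.1932 = 0.0900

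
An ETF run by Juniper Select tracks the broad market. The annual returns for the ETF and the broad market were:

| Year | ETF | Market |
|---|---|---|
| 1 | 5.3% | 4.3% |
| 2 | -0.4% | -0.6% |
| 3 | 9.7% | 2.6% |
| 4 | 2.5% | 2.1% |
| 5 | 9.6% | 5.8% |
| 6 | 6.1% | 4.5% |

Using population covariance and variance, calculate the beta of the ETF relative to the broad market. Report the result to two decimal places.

1.34

r̄p = 5.4667%,  r̄m = 3.1167%
Cov = Σ(rp − r̄p)(rm − r̄m) / 6 = 5.7339
Var(rm) = Σ(rm − r̄m)² / 6 = 4.2714
β = Cov / Var = 5.7339 / 4.2714 = 1.3424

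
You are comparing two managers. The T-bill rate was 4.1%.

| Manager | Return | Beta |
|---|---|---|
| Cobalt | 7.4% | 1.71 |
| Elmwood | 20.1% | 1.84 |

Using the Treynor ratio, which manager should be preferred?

Elmwood

Cobalt: Treynor = (7.4% − 4.1%) / 1.71 = 1.930
Elmwood: Treynor = (20.1% − 4.1%) / 1.84 = 8.696
Highest: Elmwood (8.696).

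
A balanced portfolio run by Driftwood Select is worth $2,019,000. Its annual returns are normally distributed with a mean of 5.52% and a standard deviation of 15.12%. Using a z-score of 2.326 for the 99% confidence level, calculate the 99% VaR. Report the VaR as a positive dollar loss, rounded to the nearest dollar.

$598,616

Return at the 99% tail: μ − z·σ = 5.52% − 2.326 × 15.12% = 5.52 − 35.16912 = -29.64912%
VaR = −(-29.64912%) × $2,019,000 = 29.64912% × $2,019,000 = $598,616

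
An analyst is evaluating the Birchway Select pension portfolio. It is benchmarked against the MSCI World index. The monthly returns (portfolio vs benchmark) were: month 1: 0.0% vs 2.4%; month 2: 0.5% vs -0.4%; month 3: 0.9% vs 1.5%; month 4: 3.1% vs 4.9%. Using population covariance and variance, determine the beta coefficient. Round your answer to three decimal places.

0.474

r̄p = 1.1250%,  r̄m = 2.1000%
Cov = Σ(rp − r̄p)(rm − r̄m) / 4 = 1.7225
Var(rm) = Σ(rm − r̄m)² / 4 = 3.6350
β = Cov / Var = 1.7225 / 3.6350 = 0.4739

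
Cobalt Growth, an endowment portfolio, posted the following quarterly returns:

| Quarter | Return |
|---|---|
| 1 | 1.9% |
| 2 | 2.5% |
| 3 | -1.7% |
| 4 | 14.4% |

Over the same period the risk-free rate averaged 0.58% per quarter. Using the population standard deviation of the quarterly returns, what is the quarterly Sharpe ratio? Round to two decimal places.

0.61

r̄ = (1.9 + 2.5 − 1.7 + 14.4) / 4 = 4.2750%
Σ(r − r̄)² = (1.9 − 4.2750)² + (2.5 − 4.2750)² + … = 147.0075
σ = √[147.0075 / 4] = 6.0623%
Sharpe = (r̄ − rf) / σ = (4.2750 − 0.58) / 6.0623 = 3.6950 / 6.0623 = 0.6095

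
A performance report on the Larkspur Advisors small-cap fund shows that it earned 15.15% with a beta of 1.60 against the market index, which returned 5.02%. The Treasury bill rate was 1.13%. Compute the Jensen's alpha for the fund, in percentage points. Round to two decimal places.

7.80

CAPM expected return = Rf + β(Rm − Rf) = 1.13% + 1.60 × (5.02% − 1.13%) = 1.13 + 1.60 × 3.89 = 7.3540%
Jensen's α = Rp − E[R] = 15.15% − 7.3540% = 7.7960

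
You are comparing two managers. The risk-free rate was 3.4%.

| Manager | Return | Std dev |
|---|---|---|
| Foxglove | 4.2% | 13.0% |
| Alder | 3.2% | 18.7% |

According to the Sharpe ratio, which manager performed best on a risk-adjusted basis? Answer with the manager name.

Foxglove: Sharpe ratio = (4.2% − 3.4%) / 13.0% = 0.062
Alder: Sharpe ratio = (3.2% − 3.4%) / 18.7% = -0.011
Highest: Foxglove (0.062).

Foxglove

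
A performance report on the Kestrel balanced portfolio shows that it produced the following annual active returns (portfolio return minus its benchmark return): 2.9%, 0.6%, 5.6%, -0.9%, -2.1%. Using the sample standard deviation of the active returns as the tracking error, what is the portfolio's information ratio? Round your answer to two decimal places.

0.40

r̄ = (2.9 + 0.6 + 5.6 − 0.9 − 2.1) / 5 = 6.10 / 5 = 1.2200%
Sample std dev = √[37.9080 / 4] = 3.0785%
IR = r̄ / tracking error = 1.2200 / 3.0785 = 0.3963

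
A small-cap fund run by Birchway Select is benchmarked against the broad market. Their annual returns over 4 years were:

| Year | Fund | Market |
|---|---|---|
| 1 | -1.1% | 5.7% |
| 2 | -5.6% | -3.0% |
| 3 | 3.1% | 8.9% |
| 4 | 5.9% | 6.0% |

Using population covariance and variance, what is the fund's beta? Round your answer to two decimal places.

0.80

r̄p = 0.5750%,  r̄m = 4.4000%
Cov = Σ(rp − r̄p)(rm − r̄m) / 4 = 15.8500
Var(rm) = Σ(rm − r̄m)² / 4 = 19.8150
β = Cov / Var = 15.8500 / 19.8150 = 0.7999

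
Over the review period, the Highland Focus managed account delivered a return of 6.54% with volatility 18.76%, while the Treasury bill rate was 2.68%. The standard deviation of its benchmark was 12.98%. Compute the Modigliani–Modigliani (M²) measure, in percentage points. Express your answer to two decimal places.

5.35

Sharpe = (Rp − Rf) / σp = (6.54% − 2.68%) / 18.76% = 0.2058
M² = Rf + Sharpe × σm = 2.68% + 0.2058 × 12.98% = 5.3513%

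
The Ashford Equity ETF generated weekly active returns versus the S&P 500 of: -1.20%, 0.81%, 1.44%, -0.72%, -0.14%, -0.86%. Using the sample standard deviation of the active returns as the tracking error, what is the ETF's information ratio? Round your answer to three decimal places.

Mean return μ = -0.670 / 6 = -0.1117%
Σ(r − μ)² = (-1.2 − (-0.1117))² + (0.81 − (-0.1117))² + (1.44 − (-0.1117))² + … = 5.3725
σ = √[5.3725 / 5] = 1.0366%
IR = μ / tracking error = -0.1117 / 1.0366 = -0.1078

-0.108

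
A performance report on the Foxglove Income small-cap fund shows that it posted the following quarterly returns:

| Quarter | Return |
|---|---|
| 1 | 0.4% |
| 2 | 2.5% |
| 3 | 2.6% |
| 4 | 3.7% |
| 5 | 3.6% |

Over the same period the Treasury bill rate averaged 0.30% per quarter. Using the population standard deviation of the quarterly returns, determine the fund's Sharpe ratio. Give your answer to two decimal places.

1.90

r̄ = (0.4 + 2.5 + 2.6 + 3.7 + 3.6) / 5 = 12.80 / 5 = 2.5600%
Population σ = √[Σ(r − r̄)² / 5] = √[7.0520 / 5] = √1.4104 = 1.1876%
Sharpe = (r̄ − rf) / σ = (2.5600 − 0.3) / 1.1876 = 2.2600 / 1.1876 = 1.9030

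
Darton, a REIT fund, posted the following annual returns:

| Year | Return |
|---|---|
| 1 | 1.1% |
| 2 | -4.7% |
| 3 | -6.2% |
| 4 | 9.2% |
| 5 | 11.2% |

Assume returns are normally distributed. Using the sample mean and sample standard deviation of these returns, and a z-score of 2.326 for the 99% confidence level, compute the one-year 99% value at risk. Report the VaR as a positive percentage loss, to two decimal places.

r̄ = (1.1 − 4.7 − 6.2 + 9.2 + 11.2) / 5 = 2.1200%
Σ(r − r̄)² = (1.1 − 2.1200)² + (-4.7 − 2.1200)² + (-6.2 − 2.1200)² + … = 249.3480
σ = √[249.3480 / 4] = 7.8954%
VaR = −(r̄ − z·σ) = −(2.1200 − 2.326 × 7.8954) = −(-16.2447) = 16.2447%

16.24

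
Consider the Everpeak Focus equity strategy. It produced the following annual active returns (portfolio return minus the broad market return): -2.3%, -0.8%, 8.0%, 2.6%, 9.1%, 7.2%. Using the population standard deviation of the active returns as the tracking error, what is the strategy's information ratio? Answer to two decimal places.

0.90

μ = (-2.3 − 0.8 + 8 + 2.6 + 9.1 + 7.2) / 6 = 23.80 / 6 = 3.9667%
Σ(r − μ)² = 116.9333; population σ = √(116.9333/6) = 4.4146%
IR = μ / tracking error = 3.9667 / 4.4146 = 0.8985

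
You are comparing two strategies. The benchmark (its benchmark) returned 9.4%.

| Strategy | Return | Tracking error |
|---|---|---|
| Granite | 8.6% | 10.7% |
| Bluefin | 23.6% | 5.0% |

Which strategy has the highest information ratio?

Granite: IR = (8.6% − 9.4%) / 10.7% = -0.075
Bluefin: IR = (23.6% − 9.4%) / 5.0% = 2.840
Highest: Bluefin (2.840).

Bluefin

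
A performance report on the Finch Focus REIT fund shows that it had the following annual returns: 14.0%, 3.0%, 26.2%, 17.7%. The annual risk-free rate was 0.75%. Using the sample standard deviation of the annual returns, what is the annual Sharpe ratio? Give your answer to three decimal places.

1.505

Mean return r̄ = 60.90 / 4 = 15.2250%
Σ(r − r̄)² = (14 − 15.2250)² + (3 − 15.2250)² + … = 277.5275
σ = √[277.5275 / 3] = 9.6182%
Sharpe = (r̄ − rf) / σ = (15.2250 − 0.75) / 9.6182 = 14.4750 / 9.6182 = 1.5050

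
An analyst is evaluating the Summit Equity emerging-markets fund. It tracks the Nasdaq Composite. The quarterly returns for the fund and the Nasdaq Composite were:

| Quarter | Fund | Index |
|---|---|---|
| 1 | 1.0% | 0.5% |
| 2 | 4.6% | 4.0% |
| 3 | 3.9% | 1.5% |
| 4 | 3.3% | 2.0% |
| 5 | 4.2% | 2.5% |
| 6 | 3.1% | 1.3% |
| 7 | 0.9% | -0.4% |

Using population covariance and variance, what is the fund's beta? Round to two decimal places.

r̄p = 3.0000%,  r̄m = 1.6286%
Cov = Σ(rp − r̄p)(rm − r̄m) / 7 = 1.6171
Var(rm) = Σ(rm − r̄m)² / 7 = 1.7192
β = Cov / Var = 1.6171 / 1.7192 = 0.9406

0.94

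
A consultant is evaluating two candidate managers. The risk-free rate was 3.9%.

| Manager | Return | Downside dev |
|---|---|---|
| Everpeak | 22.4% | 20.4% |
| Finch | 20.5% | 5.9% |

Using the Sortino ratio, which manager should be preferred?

Everpeak: Sortino ratio = (22.4% − 3.9%) / 20.4% = 0.907
Finch: Sortino ratio = (20.5% − 3.9%) / 5.9% = 2.814
Highest: Finch (2.814).

Finch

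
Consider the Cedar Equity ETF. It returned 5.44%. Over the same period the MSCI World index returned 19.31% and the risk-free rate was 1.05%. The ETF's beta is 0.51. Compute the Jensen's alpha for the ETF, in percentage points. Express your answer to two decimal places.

-4.92

CAPM expected return = Rf + β(Rm − Rf) = 1.05% + 0.51 × (19.31% − 1.05%) = 1.05 + 0.51 × 18.26 = 10.3626%
Jensen's α = Rp − E[R] = 5.44% − 10.3626% = -4.9226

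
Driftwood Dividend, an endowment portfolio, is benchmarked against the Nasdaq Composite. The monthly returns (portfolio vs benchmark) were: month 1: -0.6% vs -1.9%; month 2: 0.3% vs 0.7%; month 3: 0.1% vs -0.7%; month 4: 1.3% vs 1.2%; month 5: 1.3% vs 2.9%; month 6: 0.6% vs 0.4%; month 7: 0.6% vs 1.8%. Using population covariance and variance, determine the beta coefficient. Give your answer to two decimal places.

r̄p = 0.5143%,  r̄m = 0.6286%
Cov = Σ(rp − r̄p)(rm − r̄m) / 7 = 0.8096
Var(rm) = Σ(rm − r̄m)² / 7 = 2.1535
β = Cov / Var = 0.8096 / 2.1535 = 0.3759

0.38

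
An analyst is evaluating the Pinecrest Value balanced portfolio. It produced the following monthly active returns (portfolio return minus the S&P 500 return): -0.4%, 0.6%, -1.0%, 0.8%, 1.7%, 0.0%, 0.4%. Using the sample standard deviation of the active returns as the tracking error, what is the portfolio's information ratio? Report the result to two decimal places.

μ = (-0.4 + 0.6 − 1 + 0.8 + 1.7 + 0 + 0.4) / 7 = 0.3000%
Sample σ = √[Σ(r − μ)² / 6] = √[4.5800 / 6] = √0.7633 = 0.8737%
IR = μ / tracking error = 0.3000 / 0.8737 = 0.3434

0.34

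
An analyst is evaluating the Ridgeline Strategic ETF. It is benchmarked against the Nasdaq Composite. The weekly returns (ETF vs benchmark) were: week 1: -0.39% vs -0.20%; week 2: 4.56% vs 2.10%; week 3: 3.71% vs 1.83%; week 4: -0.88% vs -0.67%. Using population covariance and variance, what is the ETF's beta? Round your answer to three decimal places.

1.977

r̄p = 1.7500%,  r̄m = 0.7650%
Cov = Σ(rp − r̄p)(rm − r̄m) / 4 = 2.9195
Var(rm) = Σ(rm − r̄m)² / 4 = 1.4767
β = Cov / Var = 2.9195 / 1.4767 = 1.9770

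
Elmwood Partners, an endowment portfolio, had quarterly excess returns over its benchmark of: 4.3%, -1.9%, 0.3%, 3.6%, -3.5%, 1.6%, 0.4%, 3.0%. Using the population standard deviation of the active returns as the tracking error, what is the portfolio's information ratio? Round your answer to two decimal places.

0.38

r̄ = (4.3 − 1.9 + 0.3 + 3.6 − 3.5 + 1.6 + 0.4 + 3) / 8 = 0.9750%
Population std dev = √[51.5150 / 8] = 2.5376%
IR = r̄ / tracking error = 0.9750 / 2.5376 = 0.3842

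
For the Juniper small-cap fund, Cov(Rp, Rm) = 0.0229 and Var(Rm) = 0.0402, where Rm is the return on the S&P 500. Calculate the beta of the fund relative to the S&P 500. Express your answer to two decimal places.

0.57

β = Cov(Rp, Rm) / Var(Rm) = 0.0229 / 0.0402 = 0.5697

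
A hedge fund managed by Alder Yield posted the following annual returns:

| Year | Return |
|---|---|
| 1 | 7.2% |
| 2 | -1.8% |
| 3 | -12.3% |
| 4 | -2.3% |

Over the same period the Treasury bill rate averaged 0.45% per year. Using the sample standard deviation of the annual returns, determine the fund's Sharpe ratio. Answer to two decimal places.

Mean return r̄ = -9.20 / 4 = -2.3000%
Sample σ = √[Σ(r − r̄)² / 3] = √[190.5000 / 3] = √63.5000 = 7.9687%
Sharpe = (r̄ − rf) / σ = (-2.3000 − 0.45) / 7.9687 = -2.7500 / 7.9687 = -0.3451

-0.35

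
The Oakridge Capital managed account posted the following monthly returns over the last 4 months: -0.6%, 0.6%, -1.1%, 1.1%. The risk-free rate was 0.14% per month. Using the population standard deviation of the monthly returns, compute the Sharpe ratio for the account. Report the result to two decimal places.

r̄ = (-0.6 + 0.6 − 1.1 + 1.1) / 4 = 0.0000%
Population σ = √[Σ(r − r̄)² / 4] = √[3.1400 / 4] = √0.7850 = 0.8860%
Sharpe = (r̄ − rf) / σ = (0.0000 − 0.14) / 0.8860 = -0.1400 / 0.8860 = -0.1580

-0.16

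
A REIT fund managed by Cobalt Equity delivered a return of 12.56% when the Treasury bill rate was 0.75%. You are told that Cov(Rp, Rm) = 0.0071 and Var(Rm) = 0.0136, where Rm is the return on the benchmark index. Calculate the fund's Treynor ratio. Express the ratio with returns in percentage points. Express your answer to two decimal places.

22.62

β = Cov / Var = 0.0071 / 0.0136 = 0.5221
Treynor = (Rp − Rf) / β = (12.56% − 0.75%) / 0.5221 = 11.81 / 0.5221 = 22.6202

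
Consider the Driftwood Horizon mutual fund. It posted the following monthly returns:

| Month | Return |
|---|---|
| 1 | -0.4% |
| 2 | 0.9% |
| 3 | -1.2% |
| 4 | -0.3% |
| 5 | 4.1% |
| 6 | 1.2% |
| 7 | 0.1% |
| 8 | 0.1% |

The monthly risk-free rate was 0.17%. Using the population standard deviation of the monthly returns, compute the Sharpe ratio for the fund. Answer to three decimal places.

0.260

μ = (-0.4 + 0.9 − 1.2 − 0.3 + 4.1 + 1.2 + 0.1 + 0.1) / 8 = 4.50 / 8 = 0.5625%
Σ(r − μ)² = (-0.4 − 0.5625)² + (0.9 − 0.5625)² + … = 18.2388
population σ = √(18.2388 / 8) = √2.2799 = 1.5099%
Sharpe = (μ − rf) / σ = (0.5625 − 0.17) / 1.5099 = 0.3925 / 1.5099 = 0.2600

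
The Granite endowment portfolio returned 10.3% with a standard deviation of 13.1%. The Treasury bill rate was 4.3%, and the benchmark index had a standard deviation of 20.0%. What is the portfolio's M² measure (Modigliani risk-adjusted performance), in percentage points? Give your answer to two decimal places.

13.46

Sharpe = (Rp − Rf) / σp = (10.3% − 4.3%) / 13.1% = 0.4580
M² = Rf + Sharpe × σm = 4.3% + 0.4580 × 20.0% = 13.4600%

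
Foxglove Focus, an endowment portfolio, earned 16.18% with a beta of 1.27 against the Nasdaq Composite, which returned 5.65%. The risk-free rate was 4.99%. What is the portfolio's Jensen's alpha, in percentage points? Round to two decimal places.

CAPM expected return = Rf + β(Rm − Rf) = 4.99% + 1.27 × (5.65% − 4.99%) = 4.99 + 1.27 × 0.66 = 5.8282%
Jensen's α = Rp − E[R] = 16.18% − 5.8282% = 10.3518

10.35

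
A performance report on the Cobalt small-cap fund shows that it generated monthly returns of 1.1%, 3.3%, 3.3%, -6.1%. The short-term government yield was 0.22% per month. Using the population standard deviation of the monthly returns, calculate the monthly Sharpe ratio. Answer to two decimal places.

0.05

r̄ = (1.1 + 3.3 + 3.3 − 6.1) / 4 = 1.60 / 4 = 0.4000%
Σ(r − r̄)² = (1.1 − 0.4000)² + (3.3 − 0.4000)² + (3.3 − 0.4000)² + … = 59.5600
population σ = √(59.5600 / 4) = √14.8900 = 3.8588%
Sharpe = (r̄ − rf) / σ = (0.4000 − 0.22) / 3.8588 = 0.1800 / 3.8588 = 0.0466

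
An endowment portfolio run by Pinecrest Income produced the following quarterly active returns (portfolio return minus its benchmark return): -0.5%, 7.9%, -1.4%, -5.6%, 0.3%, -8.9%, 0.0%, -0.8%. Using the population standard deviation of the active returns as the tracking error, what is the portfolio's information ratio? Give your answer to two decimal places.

r̄ = (-0.5 + 7.9 − 1.4 − 5.6 + 0.3 − 8.9 + 0 − 0.8) / 8 = -9.00 / 8 = -1.1250%
Population std dev = √[165.7950 / 8] = 4.5524%
IR = r̄ / tracking error = -1.1250 / 4.5524 = -0.2471

-0.25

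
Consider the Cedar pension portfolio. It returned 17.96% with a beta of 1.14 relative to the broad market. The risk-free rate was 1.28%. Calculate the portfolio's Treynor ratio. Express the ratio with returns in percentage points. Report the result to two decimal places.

14.63

Treynor = (Rp − Rf) / β = (17.96% − 1.28%) / 1.14 = 16.68 / 1.14 = 14.6316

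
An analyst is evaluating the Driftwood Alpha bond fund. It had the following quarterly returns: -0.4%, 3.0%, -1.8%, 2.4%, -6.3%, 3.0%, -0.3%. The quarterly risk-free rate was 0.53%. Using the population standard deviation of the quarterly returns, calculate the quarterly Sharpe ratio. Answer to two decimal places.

Mean return r̄ = -0.40 / 7 = -0.0571%
Σ(r − r̄)² = (-0.4 − (-0.0571))² + (3 − (-0.0571))² + (-1.8 − (-0.0571))² + … = 66.9171
population σ = √(66.9171 / 7) = √9.5596 = 3.0919%
Sharpe = (r̄ − rf) / σ = (-0.0571 − 0.53) / 3.0919 = -0.5871 / 3.0919 = -0.1899

-0.19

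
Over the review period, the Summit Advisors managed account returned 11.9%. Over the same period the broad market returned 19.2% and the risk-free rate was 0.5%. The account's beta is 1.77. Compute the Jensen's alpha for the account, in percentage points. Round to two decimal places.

CAPM expected return = Rf + β(Rm − Rf) = 0.5% + 1.77 × (19.2% − 0.5%) = 0.5 + 1.77 × 18.70 = 33.5990%
Jensen's α = Rp − E[R] = 11.9% − 33.5990% = -21.6990

-21.70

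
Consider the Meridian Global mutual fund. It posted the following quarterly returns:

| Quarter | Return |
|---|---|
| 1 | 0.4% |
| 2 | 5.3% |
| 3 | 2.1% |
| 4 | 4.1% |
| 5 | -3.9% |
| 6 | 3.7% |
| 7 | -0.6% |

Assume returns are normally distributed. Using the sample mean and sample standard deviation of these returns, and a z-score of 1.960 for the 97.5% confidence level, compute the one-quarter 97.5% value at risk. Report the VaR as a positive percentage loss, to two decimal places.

4.67

μ = (0.4 + 5.3 + 2.1 + 4.1 − 3.9 + 3.7 − 0.6) / 7 = 1.5857%
Sample std dev = √[61.1286 / 6] = 3.1919%
VaR = −(μ − z·σ) = −(1.5857 − 1.960 × 3.1919) = −(-4.6704) = 4.6704%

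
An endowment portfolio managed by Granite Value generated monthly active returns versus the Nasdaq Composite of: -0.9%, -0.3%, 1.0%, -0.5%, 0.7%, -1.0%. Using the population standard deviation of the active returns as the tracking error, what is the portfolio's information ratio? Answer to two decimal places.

-0.22

Mean return r̄ = -1.00 / 6 = -0.1667%
Σ(r − r̄)² = 3.4733; population σ = √(3.4733/6) = 0.7608%
IR = r̄ / tracking error = -0.1667 / 0.7608 = -0.2191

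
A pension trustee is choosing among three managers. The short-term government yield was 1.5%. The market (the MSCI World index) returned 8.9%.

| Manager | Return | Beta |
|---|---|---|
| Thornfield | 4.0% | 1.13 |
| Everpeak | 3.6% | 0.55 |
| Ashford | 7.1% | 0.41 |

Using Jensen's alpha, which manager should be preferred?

Thornfield: α = 4.0% − [1.5% + 1.13 × (8.9% − 1.5%)] = -5.862
Everpeak: α = 3.6% − [1.5% + 0.55 × (8.9% − 1.5%)] = -1.970
Ashford: α = 7.1% − [1.5% + 0.41 × (8.9% − 1.5%)] = 2.566
Highest: Ashford (2.566).

Ashford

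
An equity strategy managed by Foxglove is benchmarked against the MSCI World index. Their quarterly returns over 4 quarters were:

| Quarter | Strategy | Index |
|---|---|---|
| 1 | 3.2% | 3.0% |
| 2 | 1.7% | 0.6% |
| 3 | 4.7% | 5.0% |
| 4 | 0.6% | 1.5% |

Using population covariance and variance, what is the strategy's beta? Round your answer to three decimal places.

r̄p = 2.5500%,  r̄m = 2.5250%
Cov = Σ(rp − r̄p)(rm − r̄m) / 4 = 2.3163
Var(rm) = Σ(rm − r̄m)² / 4 = 2.7769
β = Cov / Var = 2.3163 / 2.7769 = 0.8341

0.834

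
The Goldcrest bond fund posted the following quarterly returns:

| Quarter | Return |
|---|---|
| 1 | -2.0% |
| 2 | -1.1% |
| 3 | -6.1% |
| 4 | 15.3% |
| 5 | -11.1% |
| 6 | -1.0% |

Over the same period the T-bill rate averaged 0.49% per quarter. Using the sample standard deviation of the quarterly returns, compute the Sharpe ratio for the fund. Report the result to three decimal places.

-0.168

r̄ = (-2 − 1.1 − 6.1 + 15.3 − 11.1 − 1) / 6 = -1.0000%
Σ(r − r̄)² = 394.7200; sample σ = √(394.7200/5) = 8.8850%
Sharpe = (r̄ − rf) / σ = (-1.0000 − 0.49) / 8.8850 = -1.4900 / 8.8850 = -0.1677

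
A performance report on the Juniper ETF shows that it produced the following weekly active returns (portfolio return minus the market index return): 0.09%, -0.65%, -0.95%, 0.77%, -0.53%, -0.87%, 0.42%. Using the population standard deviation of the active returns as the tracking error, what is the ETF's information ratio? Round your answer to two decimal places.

-0.39

r̄ = (0.09 − 0.65 − 0.95 + 0.77 − 0.53 − 0.87 + 0.42) / 7 = -1.720 / 7 = -0.2457%
Σ(r − r̄)² = 2.7176; population σ = √(2.7176/7) = 0.6231%
IR = r̄ / tracking error = -0.2457 / 0.6231 = -0.3943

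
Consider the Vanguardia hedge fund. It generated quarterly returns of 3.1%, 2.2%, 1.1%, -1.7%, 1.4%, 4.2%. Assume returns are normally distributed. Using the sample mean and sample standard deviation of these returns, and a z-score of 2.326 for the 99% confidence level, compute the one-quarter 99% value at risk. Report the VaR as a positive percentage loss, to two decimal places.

r̄ = (3.1 + 2.2 + 1.1 − 1.7 + 1.4 + 4.2) / 6 = 10.30 / 6 = 1.7167%
Sample σ = √[Σ(r − r̄)² / 5] = √[20.4683 / 5] = √4.0937 = 2.0233%
VaR = −(r̄ − z·σ) = −(1.7167 − 2.326 × 2.0233) = −(-2.9895) = 2.9895%

2.99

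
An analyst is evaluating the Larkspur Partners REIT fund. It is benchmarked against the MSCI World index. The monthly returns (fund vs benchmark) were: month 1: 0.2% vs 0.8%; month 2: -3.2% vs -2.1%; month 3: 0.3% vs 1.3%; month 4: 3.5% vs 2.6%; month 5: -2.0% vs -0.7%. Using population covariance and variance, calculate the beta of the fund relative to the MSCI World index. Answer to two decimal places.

1.37

r̄p = -0.2400%,  r̄m = 0.3800%
Cov = Σ(rp − r̄p)(rm − r̄m) / 5 = 3.6452
Var(rm) = Σ(rm − r̄m)² / 5 = 2.6536
β = Cov / Var = 3.6452 / 2.6536 = 1.3737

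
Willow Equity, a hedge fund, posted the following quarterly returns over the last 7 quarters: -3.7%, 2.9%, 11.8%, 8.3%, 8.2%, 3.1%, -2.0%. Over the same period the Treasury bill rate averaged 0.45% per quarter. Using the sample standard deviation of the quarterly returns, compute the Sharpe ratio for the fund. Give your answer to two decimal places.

0.64

r̄ = (-3.7 + 2.9 + 11.8 + 8.3 + 8.2 + 3.1 − 2) / 7 = 28.60 / 7 = 4.0857%
Σ(r − r̄)² = (-3.7 − 4.0857)² + (2.9 − 4.0857)² + … = 194.2286
σ = √[194.2286 / 6] = 5.6896%
Sharpe = (r̄ − rf) / σ = (4.0857 − 0.45) / 5.6896 = 3.6357 / 5.6896 = 0.6390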